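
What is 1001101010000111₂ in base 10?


Positional values:
Bit 0: 1 × 2^0 = 1
Bit 1: 1 × 2^1 = 2
Bit 2: 1 × 2^2 = 4
Bit 7: 1 × 2^7 = 128
Bit 9: 1 × 2^9 = 512
Bit 11: 1 × 2^11 = 2048
Bit 12: 1 × 2^12 = 4096
Bit 15: 1 × 2^15 = 32768
Sum = 1 + 2 + 4 + 128 + 512 + 2048 + 4096 + 32768
= 39559


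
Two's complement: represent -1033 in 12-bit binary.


Original: 010000001001
Step 1 - Invert all bits: 101111110110
Step 2 - Add 1: 101111110110 + 1
= 101111110111 (represents -1033)


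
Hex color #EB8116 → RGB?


Hex: #EB8116
R = EB₁₆ = 235
G = 81₁₆ = 129
B = 16₁₆ = 22
= RGB(235, 129, 22)


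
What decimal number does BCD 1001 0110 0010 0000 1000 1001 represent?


Each 4-bit group → digit:
  1001 → 9
  0110 → 6
  0010 → 2
  0000 → 0
  1000 → 8
  1001 → 9
= 962089


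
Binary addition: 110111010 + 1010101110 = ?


Align and add column by column (LSB to MSB, carry propagating):
  00110111010
+ 01010101110
  -----------
  col 0: 0 + 0 + 0 (carry in) = 0 → bit 0, carry out 0
  col 1: 1 + 1 + 0 (carry in) = 2 → bit 0, carry out 1
  col 2: 0 + 1 + 1 (carry in) = 2 → bit 0, carry out 1
  col 3: 1 + 1 + 1 (carry in) = 3 → bit 1, carry out 1
  col 4: 1 + 0 + 1 (carry in) = 2 → bit 0, carry out 1
  col 5: 1 + 1 + 1 (carry in) = 3 → bit 1, carry out 1
  col 6: 0 + 0 + 1 (carry in) = 1 → bit 1, carry out 0
  col 7: 1 + 1 + 0 (carry in) = 2 → bit 0, carry out 1
  col 8: 1 + 0 + 1 (carry in) = 2 → bit 0, carry out 1
  col 9: 0 + 1 + 1 (carry in) = 2 → bit 0, carry out 1
  col 10: 0 + 0 + 1 (carry in) = 1 → bit 1, carry out 0
Reading bits MSB→LSB: 10001101000
Strip leading zeros: 10001101000
= 10001101000


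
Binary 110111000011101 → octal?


Group into 3-bit groups: 110111000011101
  110 = 6
  111 = 7
  000 = 0
  011 = 3
  101 = 5
= 0o67035


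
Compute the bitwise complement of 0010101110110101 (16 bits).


Original: 0010101110110101
Invert all bits:
  bit 0: 0 → 1
  bit 1: 0 → 1
  bit 2: 1 → 0
  bit 3: 0 → 1
  bit 4: 1 → 0
  bit 5: 0 → 1
  bit 6: 1 → 0
  bit 7: 1 → 0
  bit 8: 1 → 0
  bit 9: 0 → 1
  bit 10: 1 → 0
  bit 11: 1 → 0
  bit 12: 0 → 1
  bit 13: 1 → 0
  bit 14: 0 → 1
  bit 15: 1 → 0
= 1101010001001010


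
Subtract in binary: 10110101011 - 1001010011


Align and subtract column by column (LSB to MSB, borrowing when needed):
  10110101011
- 01001010011
  -----------
  col 0: (1 - 0 borrow-in) - 1 → 1 - 1 = 0, borrow out 0
  col 1: (1 - 0 borrow-in) - 1 → 1 - 1 = 0, borrow out 0
  col 2: (0 - 0 borrow-in) - 0 → 0 - 0 = 0, borrow out 0
  col 3: (1 - 0 borrow-in) - 0 → 1 - 0 = 1, borrow out 0
  col 4: (0 - 0 borrow-in) - 1 → borrow from next column: (0+2) - 1 = 1, borrow out 1
  col 5: (1 - 1 borrow-in) - 0 → 0 - 0 = 0, borrow out 0
  col 6: (0 - 0 borrow-in) - 1 → borrow from next column: (0+2) - 1 = 1, borrow out 1
  col 7: (1 - 1 borrow-in) - 0 → 0 - 0 = 0, borrow out 0
  col 8: (1 - 0 borrow-in) - 0 → 1 - 0 = 1, borrow out 0
  col 9: (0 - 0 borrow-in) - 1 → borrow from next column: (0+2) - 1 = 1, borrow out 1
  col 10: (1 - 1 borrow-in) - 0 → 0 - 0 = 0, borrow out 0
Reading bits MSB→LSB: 01101011000
Strip leading zeros: 1101011000
= 1101011000


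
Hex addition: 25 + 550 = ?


Align and add column by column (LSB to MSB, each column mod 16 with carry):
  0025
+ 0550
  ----
  col 0: 5(5) + 0(0) + 0 (carry in) = 5 → 5(5), carry out 0
  col 1: 2(2) + 5(5) + 0 (carry in) = 7 → 7(7), carry out 0
  col 2: 0(0) + 5(5) + 0 (carry in) = 5 → 5(5), carry out 0
  col 3: 0(0) + 0(0) + 0 (carry in) = 0 → 0(0), carry out 0
Reading digits MSB→LSB: 0575
Strip leading zeros: 575
= 0x575


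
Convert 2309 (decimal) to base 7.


Divide by 7 repeatedly:
2309 ÷ 7 = 329 remainder 6
329 ÷ 7 = 47 remainder 0
47 ÷ 7 = 6 remainder 5
6 ÷ 7 = 0 remainder 6
Reading remainders bottom-up:
= 6506


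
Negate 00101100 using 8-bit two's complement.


Original: 00101100
Step 1 - Invert all bits: 11010011
Step 2 - Add 1: 11010011 + 1
= 11010100 (represents -44)


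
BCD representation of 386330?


Each digit → 4-bit binary:
  3 → 0011
  8 → 1000
  6 → 0110
  3 → 0011
  3 → 0011
  0 → 0000
= 0011 1000 0110 0011 0011 0000


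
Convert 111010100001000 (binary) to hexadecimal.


Group into 4-bit nibbles: 0111010100001000
  0111 = 7
  0101 = 5
  0000 = 0
  1000 = 8
= 0x7508


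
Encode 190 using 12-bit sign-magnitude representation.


Sign bit: 0 (positive)
Magnitude: 190 = 00010111110
= 000010111110


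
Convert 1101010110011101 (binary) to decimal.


Positional values:
Bit 0: 1 × 2^0 = 1
Bit 2: 1 × 2^2 = 4
Bit 3: 1 × 2^3 = 8
Bit 4: 1 × 2^4 = 16
Bit 7: 1 × 2^7 = 128
Bit 8: 1 × 2^8 = 256
Bit 10: 1 × 2^10 = 1024
Bit 12: 1 × 2^12 = 4096
Bit 14: 1 × 2^14 = 16384
Bit 15: 1 × 2^15 = 32768
Sum = 1 + 4 + 8 + 16 + 128 + 256 + 1024 + 4096 + 16384 + 32768
= 54685


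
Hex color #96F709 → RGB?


Hex: #96F709
R = 96₁₆ = 150
G = F7₁₆ = 247
B = 09₁₆ = 9
= RGB(150, 247, 9)


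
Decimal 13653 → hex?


Divide by 16 repeatedly:
13653 ÷ 16 = 853 remainder 5 (5)
853 ÷ 16 = 53 remainder 5 (5)
53 ÷ 16 = 3 remainder 5 (5)
3 ÷ 16 = 0 remainder 3 (3)
Reading remainders bottom-up:
= 0x3555


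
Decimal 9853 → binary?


Divide by 2 repeatedly:
9853 ÷ 2 = 4926 remainder 1
4926 ÷ 2 = 2463 remainder 0
2463 ÷ 2 = 1231 remainder 1
1231 ÷ 2 = 615 remainder 1
615 ÷ 2 = 307 remainder 1
307 ÷ 2 = 153 remainder 1
153 ÷ 2 = 76 remainder 1
76 ÷ 2 = 38 remainder 0
38 ÷ 2 = 19 remainder 0
19 ÷ 2 = 9 remainder 1
9 ÷ 2 = 4 remainder 1
4 ÷ 2 = 2 remainder 0
2 ÷ 2 = 1 remainder 0
1 ÷ 2 = 0 remainder 1
Reading remainders bottom-up:
= 10011001111101


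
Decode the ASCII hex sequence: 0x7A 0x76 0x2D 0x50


Codes (hex): 0x7A 0x76 0x2D 0x50
Per-code ASCII lookup:
  0x7A = 122  (range 97-122: lowercase, 122 - 97 = 25) → 'z'
  0x76 = 118  (range 97-122: lowercase, 118 - 97 = 21) → 'v'
  0x2D = 45  (special character) → '-'
  0x50 = 80  (range 65-90: uppercase, 80 - 65 = 15) → 'P'
= 'zv-P'


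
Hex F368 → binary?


Each hex digit → 4 binary bits:
  F = 1111
  3 = 0011
  6 = 0110
  8 = 1000
Concatenate: 1111 0011 0110 1000
= 1111001101101000


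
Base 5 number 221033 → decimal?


Positional values (base 5):
  3 × 5^0 = 3 × 1 = 3
  3 × 5^1 = 3 × 5 = 15
  0 × 5^2 = 0 × 25 = 0
  1 × 5^3 = 1 × 125 = 125
  2 × 5^4 = 2 × 625 = 1250
  2 × 5^5 = 2 × 3125 = 6250
Sum = 3 + 15 + 0 + 125 + 1250 + 6250
= 7643


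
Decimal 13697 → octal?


Divide by 8 repeatedly:
13697 ÷ 8 = 1712 remainder 1
1712 ÷ 8 = 214 remainder 0
214 ÷ 8 = 26 remainder 6
26 ÷ 8 = 3 remainder 2
3 ÷ 8 = 0 remainder 3
Reading remainders bottom-up:
= 0o32601


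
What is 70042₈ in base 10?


Positional values:
Position 0: 2 × 8^0 = 2
Position 1: 4 × 8^1 = 32
Position 2: 0 × 8^2 = 0
Position 3: 0 × 8^3 = 0
Position 4: 7 × 8^4 = 28672
Sum = 2 + 32 + 0 + 0 + 28672
= 28706


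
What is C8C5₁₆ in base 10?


Positional values:
Position 0: 5 × 16^0 = 5 × 1 = 5
Position 1: C × 16^1 = 12 × 16 = 192
Position 2: 8 × 16^2 = 8 × 256 = 2048
Position 3: C × 16^3 = 12 × 4096 = 49152
Sum = 5 + 192 + 2048 + 49152
= 51397


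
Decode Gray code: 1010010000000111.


Gray code: 1010010000000111
MSB stays the same: 1
Each subsequent bit = prev_binary XOR current_gray:
  B[1] = 1 XOR 0 = 1
  B[2] = 1 XOR 1 = 0
  B[3] = 0 XOR 0 = 0
  B[4] = 0 XOR 0 = 0
  B[5] = 0 XOR 1 = 1
  B[6] = 1 XOR 0 = 1
  B[7] = 1 XOR 0 = 1
  B[8] = 1 XOR 0 = 1
  B[9] = 1 XOR 0 = 1
  B[10] = 1 XOR 0 = 1
  B[11] = 1 XOR 0 = 1
  B[12] = 1 XOR 0 = 1
  B[13] = 1 XOR 1 = 0
  B[14] = 0 XOR 1 = 1
  B[15] = 1 XOR 1 = 0
= 1100011111111010 (51194 decimal)


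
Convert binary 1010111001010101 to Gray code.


Binary: 1010111001010101
Gray code: G = B XOR (B >> 1)
B >> 1 = 0101011100101010
1010111001010101 XOR 0101011100101010:
  1 XOR 0 = 1
  0 XOR 1 = 1
  1 XOR 0 = 1
  0 XOR 1 = 1
  1 XOR 0 = 1
  1 XOR 1 = 0
  1 XOR 1 = 0
  0 XOR 1 = 1
  0 XOR 0 = 0
  1 XOR 0 = 1
  0 XOR 1 = 1
  1 XOR 0 = 1
  0 XOR 1 = 1
  1 XOR 0 = 1
  0 XOR 1 = 1
  1 XOR 0 = 1
= 1111100101111111


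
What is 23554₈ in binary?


Each octal digit → 3 binary bits:
  2 = 010
  3 = 011
  5 = 101
  5 = 101
  4 = 100
Concatenate: 010 011 101 101 100
= 010011101101100


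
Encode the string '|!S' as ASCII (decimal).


String: '|!S'  (3 characters)
Per-character ASCII lookup:
  '|': special character: '|' = 124
  '!': special character: '!' = 33
  'S': uppercase starts at 65: 'S' = 65 + 18 = 83
= 124 33 83


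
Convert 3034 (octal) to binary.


Each octal digit → 3 binary bits:
  3 = 011
  0 = 000
  3 = 011
  4 = 100
Concatenate: 011 000 011 100
= 011000011100


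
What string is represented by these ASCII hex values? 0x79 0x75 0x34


Codes (hex): 0x79 0x75 0x34
Per-code ASCII lookup:
  0x79 = 121  (range 97-122: lowercase, 121 - 97 = 24) → 'y'
  0x75 = 117  (range 97-122: lowercase, 117 - 97 = 20) → 'u'
  0x34 = 52  (range 48-57: digits, 52 - 48 = 4) → '4'
= 'yu4'


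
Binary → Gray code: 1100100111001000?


Binary: 1100100111001000
Gray code: G = B XOR (B >> 1)
B >> 1 = 0110010011100100
1100100111001000 XOR 0110010011100100:
  1 XOR 0 = 1
  1 XOR 1 = 0
  0 XOR 1 = 1
  0 XOR 0 = 0
  1 XOR 0 = 1
  0 XOR 1 = 1
  0 XOR 0 = 0
  1 XOR 0 = 1
  1 XOR 1 = 0
  1 XOR 1 = 0
  0 XOR 1 = 1
  0 XOR 0 = 0
  1 XOR 0 = 1
  0 XOR 1 = 1
  0 XOR 0 = 0
  0 XOR 0 = 0
= 1010110100101100


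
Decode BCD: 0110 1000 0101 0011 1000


Each 4-bit group → digit:
  0110 → 6
  1000 → 8
  0101 → 5
  0011 → 3
  1000 → 8
= 68538


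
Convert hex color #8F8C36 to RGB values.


Hex: #8F8C36
R = 8F₁₆ = 143
G = 8C₁₆ = 140
B = 36₁₆ = 54
= RGB(143, 140, 54)


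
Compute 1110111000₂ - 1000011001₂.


Align and subtract column by column (LSB to MSB, borrowing when needed):
  1110111000
- 1000011001
  ----------
  col 0: (0 - 0 borrow-in) - 1 → borrow from next column: (0+2) - 1 = 1, borrow out 1
  col 1: (0 - 1 borrow-in) - 0 → borrow from next column: (-1+2) - 0 = 1, borrow out 1
  col 2: (0 - 1 borrow-in) - 0 → borrow from next column: (-1+2) - 0 = 1, borrow out 1
  col 3: (1 - 1 borrow-in) - 1 → borrow from next column: (0+2) - 1 = 1, borrow out 1
  col 4: (1 - 1 borrow-in) - 1 → borrow from next column: (0+2) - 1 = 1, borrow out 1
  col 5: (1 - 1 borrow-in) - 0 → 0 - 0 = 0, borrow out 0
  col 6: (0 - 0 borrow-in) - 0 → 0 - 0 = 0, borrow out 0
  col 7: (1 - 0 borrow-in) - 0 → 1 - 0 = 1, borrow out 0
  col 8: (1 - 0 borrow-in) - 0 → 1 - 0 = 1, borrow out 0
  col 9: (1 - 0 borrow-in) - 1 → 1 - 1 = 0, borrow out 0
Reading bits MSB→LSB: 0110011111
Strip leading zeros: 110011111
= 110011111


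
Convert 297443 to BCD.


Each digit → 4-bit binary:
  2 → 0010
  9 → 1001
  7 → 0111
  4 → 0100
  4 → 0100
  3 → 0011
= 0010 1001 0111 0100 0100 0011


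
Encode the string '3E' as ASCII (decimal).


String: '3E'  (2 characters)
Per-character ASCII lookup:
  '3': digits start at 48: '3' = 48 + 3 = 51
  'E': uppercase starts at 65: 'E' = 65 + 4 = 69
= 51 69


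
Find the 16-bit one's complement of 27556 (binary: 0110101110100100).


Original: 0110101110100100
Invert all bits:
  bit 0: 0 → 1
  bit 1: 1 → 0
  bit 2: 1 → 0
  bit 3: 0 → 1
  bit 4: 1 → 0
  bit 5: 0 → 1
  bit 6: 1 → 0
  bit 7: 1 → 0
  bit 8: 1 → 0
  bit 9: 0 → 1
  bit 10: 1 → 0
  bit 11: 0 → 1
  bit 12: 0 → 1
  bit 13: 1 → 0
  bit 14: 0 → 1
  bit 15: 0 → 1
= 1001010001011011


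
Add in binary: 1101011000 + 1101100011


Align and add column by column (LSB to MSB, carry propagating):
  01101011000
+ 01101100011
  -----------
  col 0: 0 + 1 + 0 (carry in) = 1 → bit 1, carry out 0
  col 1: 0 + 1 + 0 (carry in) = 1 → bit 1, carry out 0
  col 2: 0 + 0 + 0 (carry in) = 0 → bit 0, carry out 0
  col 3: 1 + 0 + 0 (carry in) = 1 → bit 1, carry out 0
  col 4: 1 + 0 + 0 (carry in) = 1 → bit 1, carry out 0
  col 5: 0 + 1 + 0 (carry in) = 1 → bit 1, carry out 0
  col 6: 1 + 1 + 0 (carry in) = 2 → bit 0, carry out 1
  col 7: 0 + 0 + 1 (carry in) = 1 → bit 1, carry out 0
  col 8: 1 + 1 + 0 (carry in) = 2 → bit 0, carry out 1
  col 9: 1 + 1 + 1 (carry in) = 3 → bit 1, carry out 1
  col 10: 0 + 0 + 1 (carry in) = 1 → bit 1, carry out 0
Reading bits MSB→LSB: 11010111011
Strip leading zeros: 11010111011
= 11010111011


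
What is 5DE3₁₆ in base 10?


Positional values:
Position 0: 3 × 16^0 = 3 × 1 = 3
Position 1: E × 16^1 = 14 × 16 = 224
Position 2: D × 16^2 = 13 × 256 = 3328
Position 3: 5 × 16^3 = 5 × 4096 = 20480
Sum = 3 + 224 + 3328 + 20480
= 24035


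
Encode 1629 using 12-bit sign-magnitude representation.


Sign bit: 0 (positive)
Magnitude: 1629 = 11001011101
= 011001011101


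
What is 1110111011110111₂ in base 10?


Positional values:
Bit 0: 1 × 2^0 = 1
Bit 1: 1 × 2^1 = 2
Bit 2: 1 × 2^2 = 4
Bit 4: 1 × 2^4 = 16
Bit 5: 1 × 2^5 = 32
Bit 6: 1 × 2^6 = 64
Bit 7: 1 × 2^7 = 128
Bit 9: 1 × 2^9 = 512
Bit 10: 1 × 2^10 = 1024
Bit 11: 1 × 2^11 = 2048
Bit 13: 1 × 2^13 = 8192
Bit 14: 1 × 2^14 = 16384
Bit 15: 1 × 2^15 = 32768
Sum = 1 + 2 + 4 + 16 + 32 + 64 + 128 + 512 + 1024 + 2048 + 8192 + 16384 + 32768
= 61175


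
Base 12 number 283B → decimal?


Positional values (base 12):
  B × 12^0 = 11 × 1 = 11
  3 × 12^1 = 3 × 12 = 36
  8 × 12^2 = 8 × 144 = 1152
  2 × 12^3 = 2 × 1728 = 3456
Sum = 11 + 36 + 1152 + 3456
= 4655


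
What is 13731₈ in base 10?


Positional values:
Position 0: 1 × 8^0 = 1
Position 1: 3 × 8^1 = 24
Position 2: 7 × 8^2 = 448
Position 3: 3 × 8^3 = 1536
Position 4: 1 × 8^4 = 4096
Sum = 1 + 24 + 448 + 1536 + 4096
= 6105


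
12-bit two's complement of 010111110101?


Original: 010111110101
Step 1 - Invert all bits: 101000001010
Step 2 - Add 1: 101000001010 + 1
= 101000001011 (represents -1525)


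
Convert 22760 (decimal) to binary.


Divide by 2 repeatedly:
22760 ÷ 2 = 11380 remainder 0
11380 ÷ 2 = 5690 remainder 0
5690 ÷ 2 = 2845 remainder 0
2845 ÷ 2 = 1422 remainder 1
1422 ÷ 2 = 711 remainder 0
711 ÷ 2 = 355 remainder 1
355 ÷ 2 = 177 remainder 1
177 ÷ 2 = 88 remainder 1
88 ÷ 2 = 44 remainder 0
44 ÷ 2 = 22 remainder 0
22 ÷ 2 = 11 remainder 0
11 ÷ 2 = 5 remainder 1
5 ÷ 2 = 2 remainder 1
2 ÷ 2 = 1 remainder 0
1 ÷ 2 = 0 remainder 1
Reading remainders bottom-up:
= 101100011101000


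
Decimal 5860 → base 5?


Divide by 5 repeatedly:
5860 ÷ 5 = 1172 remainder 0
1172 ÷ 5 = 234 remainder 2
234 ÷ 5 = 46 remainder 4
46 ÷ 5 = 9 remainder 1
9 ÷ 5 = 1 remainder 4
1 ÷ 5 = 0 remainder 1
Reading remainders bottom-up:
= 141420


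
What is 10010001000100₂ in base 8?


Group into 3-bit groups: 010010001000100
  010 = 2
  010 = 2
  001 = 1
  000 = 0
  100 = 4
= 0o22104


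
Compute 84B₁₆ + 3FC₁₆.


Align and add column by column (LSB to MSB, each column mod 16 with carry):
  084B
+ 03FC
  ----
  col 0: B(11) + C(12) + 0 (carry in) = 23 → 7(7), carry out 1
  col 1: 4(4) + F(15) + 1 (carry in) = 20 → 4(4), carry out 1
  col 2: 8(8) + 3(3) + 1 (carry in) = 12 → C(12), carry out 0
  col 3: 0(0) + 0(0) + 0 (carry in) = 0 → 0(0), carry out 0
Reading digits MSB→LSB: 0C47
Strip leading zeros: C47
= 0xC47


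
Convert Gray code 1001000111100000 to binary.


Gray code: 1001000111100000
MSB stays the same: 1
Each subsequent bit = prev_binary XOR current_gray:
  B[1] = 1 XOR 0 = 1
  B[2] = 1 XOR 0 = 1
  B[3] = 1 XOR 1 = 0
  B[4] = 0 XOR 0 = 0
  B[5] = 0 XOR 0 = 0
  B[6] = 0 XOR 0 = 0
  B[7] = 0 XOR 1 = 1
  B[8] = 1 XOR 1 = 0
  B[9] = 0 XOR 1 = 1
  B[10] = 1 XOR 1 = 0
  B[11] = 0 XOR 0 = 0
  B[12] = 0 XOR 0 = 0
  B[13] = 0 XOR 0 = 0
  B[14] = 0 XOR 0 = 0
  B[15] = 0 XOR 0 = 0
= 1110000101000000 (57664 decimal)


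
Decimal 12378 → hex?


Divide by 16 repeatedly:
12378 ÷ 16 = 773 remainder 10 (A)
773 ÷ 16 = 48 remainder 5 (5)
48 ÷ 16 = 3 remainder 0 (0)
3 ÷ 16 = 0 remainder 3 (3)
Reading remainders bottom-up:
= 0x305A


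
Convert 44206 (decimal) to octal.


Divide by 8 repeatedly:
44206 ÷ 8 = 5525 remainder 6
5525 ÷ 8 = 690 remainder 5
690 ÷ 8 = 86 remainder 2
86 ÷ 8 = 10 remainder 6
10 ÷ 8 = 1 remainder 2
1 ÷ 8 = 0 remainder 1
Reading remainders bottom-up:
= 0o126256


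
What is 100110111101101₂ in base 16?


Group into 4-bit nibbles: 0100110111101101
  0100 = 4
  1101 = D
  1110 = E
  1101 = D
= 0x4DED


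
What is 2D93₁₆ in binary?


Each hex digit → 4 binary bits:
  2 = 0010
  D = 1101
  9 = 1001
  3 = 0011
Concatenate: 0010 1101 1001 0011
= 0010110110010011


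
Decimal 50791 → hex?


Divide by 16 repeatedly:
50791 ÷ 16 = 3174 remainder 7 (7)
3174 ÷ 16 = 198 remainder 6 (6)
198 ÷ 16 = 12 remainder 6 (6)
12 ÷ 16 = 0 remainder 12 (C)
Reading remainders bottom-up:
= 0xC667


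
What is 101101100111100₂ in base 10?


Positional values:
Bit 2: 1 × 2^2 = 4
Bit 3: 1 × 2^3 = 8
Bit 4: 1 × 2^4 = 16
Bit 5: 1 × 2^5 = 32
Bit 8: 1 × 2^8 = 256
Bit 9: 1 × 2^9 = 512
Bit 11: 1 × 2^11 = 2048
Bit 12: 1 × 2^12 = 4096
Bit 14: 1 × 2^14 = 16384
Sum = 4 + 8 + 16 + 32 + 256 + 512 + 2048 + 4096 + 16384
= 23356


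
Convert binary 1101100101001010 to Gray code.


Binary: 1101100101001010
Gray code: G = B XOR (B >> 1)
B >> 1 = 0110110010100101
1101100101001010 XOR 0110110010100101:
  1 XOR 0 = 1
  1 XOR 1 = 0
  0 XOR 1 = 1
  1 XOR 0 = 1
  1 XOR 1 = 0
  0 XOR 1 = 1
  0 XOR 0 = 0
  1 XOR 0 = 1
  0 XOR 1 = 1
  1 XOR 0 = 1
  0 XOR 1 = 1
  0 XOR 0 = 0
  1 XOR 0 = 1
  0 XOR 1 = 1
  1 XOR 0 = 1
  0 XOR 1 = 1
= 1011010111101111


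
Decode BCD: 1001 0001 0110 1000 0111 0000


Each 4-bit group → digit:
  1001 → 9
  0001 → 1
  0110 → 6
  1000 → 8
  0111 → 7
  0000 → 0
= 916870


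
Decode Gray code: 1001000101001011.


Gray code: 1001000101001011
MSB stays the same: 1
Each subsequent bit = prev_binary XOR current_gray:
  B[1] = 1 XOR 0 = 1
  B[2] = 1 XOR 0 = 1
  B[3] = 1 XOR 1 = 0
  B[4] = 0 XOR 0 = 0
  B[5] = 0 XOR 0 = 0
  B[6] = 0 XOR 0 = 0
  B[7] = 0 XOR 1 = 1
  B[8] = 1 XOR 0 = 1
  B[9] = 1 XOR 1 = 0
  B[10] = 0 XOR 0 = 0
  B[11] = 0 XOR 0 = 0
  B[12] = 0 XOR 1 = 1
  B[13] = 1 XOR 0 = 1
  B[14] = 1 XOR 1 = 0
  B[15] = 0 XOR 1 = 1
= 1110000110001101 (57741 decimal)


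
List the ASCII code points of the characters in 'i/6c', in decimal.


String: 'i/6c'  (4 characters)
Per-character ASCII lookup:
  'i': lowercase starts at 97: 'i' = 97 + 8 = 105
  '/': special character: '/' = 47
  '6': digits start at 48: '6' = 48 + 6 = 54
  'c': lowercase starts at 97: 'c' = 97 + 2 = 99
= 105 47 54 99


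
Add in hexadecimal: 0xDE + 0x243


Align and add column by column (LSB to MSB, each column mod 16 with carry):
  00DE
+ 0243
  ----
  col 0: E(14) + 3(3) + 0 (carry in) = 17 → 1(1), carry out 1
  col 1: D(13) + 4(4) + 1 (carry in) = 18 → 2(2), carry out 1
  col 2: 0(0) + 2(2) + 1 (carry in) = 3 → 3(3), carry out 0
  col 3: 0(0) + 0(0) + 0 (carry in) = 0 → 0(0), carry out 0
Reading digits MSB→LSB: 0321
Strip leading zeros: 321
= 0x321


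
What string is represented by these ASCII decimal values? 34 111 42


Codes (decimal): 34 111 42
Per-code ASCII lookup:
  34  (special character) → '"'
  111  (range 97-122: lowercase, 111 - 97 = 14) → 'o'
  42  (special character) → '*'
= '"o*'


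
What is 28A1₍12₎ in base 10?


Positional values (base 12):
  1 × 12^0 = 1 × 1 = 1
  A × 12^1 = 10 × 12 = 120
  8 × 12^2 = 8 × 144 = 1152
  2 × 12^3 = 2 × 1728 = 3456
Sum = 1 + 120 + 1152 + 3456
= 4729


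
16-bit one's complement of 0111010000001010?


Original: 0111010000001010
Invert all bits:
  bit 0: 0 → 1
  bit 1: 1 → 0
  bit 2: 1 → 0
  bit 3: 1 → 0
  bit 4: 0 → 1
  bit 5: 1 → 0
  bit 6: 0 → 1
  bit 7: 0 → 1
  bit 8: 0 → 1
  bit 9: 0 → 1
  bit 10: 0 → 1
  bit 11: 0 → 1
  bit 12: 1 → 0
  bit 13: 0 → 1
  bit 14: 1 → 0
  bit 15: 0 → 1
= 1000101111110101


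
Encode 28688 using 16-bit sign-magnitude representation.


Sign bit: 0 (positive)
Magnitude: 28688 = 111000000010000
= 0111000000010000


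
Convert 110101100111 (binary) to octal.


Group into 3-bit groups: 110101100111
  110 = 6
  101 = 5
  100 = 4
  111 = 7
= 0o6547


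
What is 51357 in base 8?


Divide by 8 repeatedly:
51357 ÷ 8 = 6419 remainder 5
6419 ÷ 8 = 802 remainder 3
802 ÷ 8 = 100 remainder 2
100 ÷ 8 = 12 remainder 4
12 ÷ 8 = 1 remainder 4
1 ÷ 8 = 0 remainder 1
Reading remainders bottom-up:
= 0o144235


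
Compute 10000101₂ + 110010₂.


Align and add column by column (LSB to MSB, carry propagating):
  010000101
+ 000110010
  ---------
  col 0: 1 + 0 + 0 (carry in) = 1 → bit 1, carry out 0
  col 1: 0 + 1 + 0 (carry in) = 1 → bit 1, carry out 0
  col 2: 1 + 0 + 0 (carry in) = 1 → bit 1, carry out 0
  col 3: 0 + 0 + 0 (carry in) = 0 → bit 0, carry out 0
  col 4: 0 + 1 + 0 (carry in) = 1 → bit 1, carry out 0
  col 5: 0 + 1 + 0 (carry in) = 1 → bit 1, carry out 0
  col 6: 0 + 0 + 0 (carry in) = 0 → bit 0, carry out 0
  col 7: 1 + 0 + 0 (carry in) = 1 → bit 1, carry out 0
  col 8: 0 + 0 + 0 (carry in) = 0 → bit 0, carry out 0
Reading bits MSB→LSB: 010110111
Strip leading zeros: 10110111
= 10110111


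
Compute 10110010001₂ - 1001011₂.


Align and subtract column by column (LSB to MSB, borrowing when needed):
  10110010001
- 00001001011
  -----------
  col 0: (1 - 0 borrow-in) - 1 → 1 - 1 = 0, borrow out 0
  col 1: (0 - 0 borrow-in) - 1 → borrow from next column: (0+2) - 1 = 1, borrow out 1
  col 2: (0 - 1 borrow-in) - 0 → borrow from next column: (-1+2) - 0 = 1, borrow out 1
  col 3: (0 - 1 borrow-in) - 1 → borrow from next column: (-1+2) - 1 = 0, borrow out 1
  col 4: (1 - 1 borrow-in) - 0 → 0 - 0 = 0, borrow out 0
  col 5: (0 - 0 borrow-in) - 0 → 0 - 0 = 0, borrow out 0
  col 6: (0 - 0 borrow-in) - 1 → borrow from next column: (0+2) - 1 = 1, borrow out 1
  col 7: (1 - 1 borrow-in) - 0 → 0 - 0 = 0, borrow out 0
  col 8: (1 - 0 borrow-in) - 0 → 1 - 0 = 1, borrow out 0
  col 9: (0 - 0 borrow-in) - 0 → 0 - 0 = 0, borrow out 0
  col 10: (1 - 0 borrow-in) - 0 → 1 - 0 = 1, borrow out 0
Reading bits MSB→LSB: 10101000110
Strip leading zeros: 10101000110
= 10101000110


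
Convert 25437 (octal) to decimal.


Positional values:
Position 0: 7 × 8^0 = 7
Position 1: 3 × 8^1 = 24
Position 2: 4 × 8^2 = 256
Position 3: 5 × 8^3 = 2560
Position 4: 2 × 8^4 = 8192
Sum = 7 + 24 + 256 + 2560 + 8192
= 11039


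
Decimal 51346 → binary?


Divide by 2 repeatedly:
51346 ÷ 2 = 25673 remainder 0
25673 ÷ 2 = 12836 remainder 1
12836 ÷ 2 = 6418 remainder 0
6418 ÷ 2 = 3209 remainder 0
3209 ÷ 2 = 1604 remainder 1
1604 ÷ 2 = 802 remainder 0
802 ÷ 2 = 401 remainder 0
401 ÷ 2 = 200 remainder 1
200 ÷ 2 = 100 remainder 0
100 ÷ 2 = 50 remainder 0
50 ÷ 2 = 25 remainder 0
25 ÷ 2 = 12 remainder 1
12 ÷ 2 = 6 remainder 0
6 ÷ 2 = 3 remainder 0
3 ÷ 2 = 1 remainder 1
1 ÷ 2 = 0 remainder 1
Reading remainders bottom-up:
= 1100100010010010


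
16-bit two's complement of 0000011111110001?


Original: 0000011111110001
Step 1 - Invert all bits: 1111100000001110
Step 2 - Add 1: 1111100000001110 + 1
= 1111100000001111 (represents -2033)


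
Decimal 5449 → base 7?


Divide by 7 repeatedly:
5449 ÷ 7 = 778 remainder 3
778 ÷ 7 = 111 remainder 1
111 ÷ 7 = 15 remainder 6
15 ÷ 7 = 2 remainder 1
2 ÷ 7 = 0 remainder 2
Reading remainders bottom-up:
= 21613


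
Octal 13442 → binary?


Each octal digit → 3 binary bits:
  1 = 001
  3 = 011
  4 = 100
  4 = 100
  2 = 010
Concatenate: 001 011 100 100 010
= 001011100100010


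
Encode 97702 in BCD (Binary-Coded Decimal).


Each digit → 4-bit binary:
  9 → 1001
  7 → 0111
  7 → 0111
  0 → 0000
  2 → 0010
= 1001 0111 0111 0000 0010


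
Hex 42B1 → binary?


Each hex digit → 4 binary bits:
  4 = 0100
  2 = 0010
  B = 1011
  1 = 0001
Concatenate: 0100 0010 1011 0001
= 0100001010110001


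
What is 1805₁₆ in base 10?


Positional values:
Position 0: 5 × 16^0 = 5 × 1 = 5
Position 1: 0 × 16^1 = 0 × 16 = 0
Position 2: 8 × 16^2 = 8 × 256 = 2048
Position 3: 1 × 16^3 = 1 × 4096 = 4096
Sum = 5 + 0 + 2048 + 4096
= 6149


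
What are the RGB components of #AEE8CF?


Hex: #AEE8CF
R = AE₁₆ = 174
G = E8₁₆ = 232
B = CF₁₆ = 207
= RGB(174, 232, 207)


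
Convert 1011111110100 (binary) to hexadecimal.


Group into 4-bit nibbles: 0001011111110100
  0001 = 1
  0111 = 7
  1111 = F
  0100 = 4
= 0x17F4


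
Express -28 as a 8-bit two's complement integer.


Original: 00011100
Step 1 - Invert all bits: 11100011
Step 2 - Add 1: 11100011 + 1
= 11100100 (represents -28)


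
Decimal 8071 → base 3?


Divide by 3 repeatedly:
8071 ÷ 3 = 2690 remainder 1
2690 ÷ 3 = 896 remainder 2
896 ÷ 3 = 298 remainder 2
298 ÷ 3 = 99 remainder 1
99 ÷ 3 = 33 remainder 0
33 ÷ 3 = 11 remainder 0
11 ÷ 3 = 3 remainder 2
3 ÷ 3 = 1 remainder 0
1 ÷ 3 = 0 remainder 1
Reading remainders bottom-up:
= 102001221


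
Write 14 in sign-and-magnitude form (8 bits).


Sign bit: 0 (positive)
Magnitude: 14 = 0001110
= 00001110


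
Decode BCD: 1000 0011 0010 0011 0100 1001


Each 4-bit group → digit:
  1000 → 8
  0011 → 3
  0010 → 2
  0011 → 3
  0100 → 4
  1001 → 9
= 832349


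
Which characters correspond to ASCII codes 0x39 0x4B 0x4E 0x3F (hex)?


Codes (hex): 0x39 0x4B 0x4E 0x3F
Per-code ASCII lookup:
  0x39 = 57  (range 48-57: digits, 57 - 48 = 9) → '9'
  0x4B = 75  (range 65-90: uppercase, 75 - 65 = 10) → 'K'
  0x4E = 78  (range 65-90: uppercase, 78 - 65 = 13) → 'N'
  0x3F = 63  (special character) → '?'
= '9KN?'


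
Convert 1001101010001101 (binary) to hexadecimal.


Group into 4-bit nibbles: 1001101010001101
  1001 = 9
  1010 = A
  1000 = 8
  1101 = D
= 0x9A8D


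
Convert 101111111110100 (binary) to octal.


Group into 3-bit groups: 101111111110100
  101 = 5
  111 = 7
  111 = 7
  110 = 6
  100 = 4
= 0o57764


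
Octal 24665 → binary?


Each octal digit → 3 binary bits:
  2 = 010
  4 = 100
  6 = 110
  6 = 110
  5 = 101
Concatenate: 010 100 110 110 101
= 010100110110101


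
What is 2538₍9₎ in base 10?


Positional values (base 9):
  8 × 9^0 = 8 × 1 = 8
  3 × 9^1 = 3 × 9 = 27
  5 × 9^2 = 5 × 81 = 405
  2 × 9^3 = 2 × 729 = 1458
Sum = 8 + 27 + 405 + 1458
= 1898


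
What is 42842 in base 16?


Divide by 16 repeatedly:
42842 ÷ 16 = 2677 remainder 10 (A)
2677 ÷ 16 = 167 remainder 5 (5)
167 ÷ 16 = 10 remainder 7 (7)
10 ÷ 16 = 0 remainder 10 (A)
Reading remainders bottom-up:
= 0xA75A


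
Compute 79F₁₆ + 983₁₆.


Align and add column by column (LSB to MSB, each column mod 16 with carry):
  079F
+ 0983
  ----
  col 0: F(15) + 3(3) + 0 (carry in) = 18 → 2(2), carry out 1
  col 1: 9(9) + 8(8) + 1 (carry in) = 18 → 2(2), carry out 1
  col 2: 7(7) + 9(9) + 1 (carry in) = 17 → 1(1), carry out 1
  col 3: 0(0) + 0(0) + 1 (carry in) = 1 → 1(1), carry out 0
Reading digits MSB→LSB: 1122
Strip leading zeros: 1122
= 0x1122


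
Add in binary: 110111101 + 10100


Align and add column by column (LSB to MSB, carry propagating):
  0110111101
+ 0000010100
  ----------
  col 0: 1 + 0 + 0 (carry in) = 1 → bit 1, carry out 0
  col 1: 0 + 0 + 0 (carry in) = 0 → bit 0, carry out 0
  col 2: 1 + 1 + 0 (carry in) = 2 → bit 0, carry out 1
  col 3: 1 + 0 + 1 (carry in) = 2 → bit 0, carry out 1
  col 4: 1 + 1 + 1 (carry in) = 3 → bit 1, carry out 1
  col 5: 1 + 0 + 1 (carry in) = 2 → bit 0, carry out 1
  col 6: 0 + 0 + 1 (carry in) = 1 → bit 1, carry out 0
  col 7: 1 + 0 + 0 (carry in) = 1 → bit 1, carry out 0
  col 8: 1 + 0 + 0 (carry in) = 1 → bit 1, carry out 0
  col 9: 0 + 0 + 0 (carry in) = 0 → bit 0, carry out 0
Reading bits MSB→LSB: 0111010001
Strip leading zeros: 111010001
= 111010001


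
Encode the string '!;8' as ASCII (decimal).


String: '!;8'  (3 characters)
Per-character ASCII lookup:
  '!': special character: '!' = 33
  ';': special character: ';' = 59
  '8': digits start at 48: '8' = 48 + 8 = 56
= 33 59 56


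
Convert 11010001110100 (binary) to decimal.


Positional values:
Bit 2: 1 × 2^2 = 4
Bit 4: 1 × 2^4 = 16
Bit 5: 1 × 2^5 = 32
Bit 6: 1 × 2^6 = 64
Bit 10: 1 × 2^10 = 1024
Bit 12: 1 × 2^12 = 4096
Bit 13: 1 × 2^13 = 8192
Sum = 4 + 16 + 32 + 64 + 1024 + 4096 + 8192
= 13428


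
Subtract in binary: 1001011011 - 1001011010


Align and subtract column by column (LSB to MSB, borrowing when needed):
  1001011011
- 1001011010
  ----------
  col 0: (1 - 0 borrow-in) - 0 → 1 - 0 = 1, borrow out 0
  col 1: (1 - 0 borrow-in) - 1 → 1 - 1 = 0, borrow out 0
  col 2: (0 - 0 borrow-in) - 0 → 0 - 0 = 0, borrow out 0
  col 3: (1 - 0 borrow-in) - 1 → 1 - 1 = 0, borrow out 0
  col 4: (1 - 0 borrow-in) - 1 → 1 - 1 = 0, borrow out 0
  col 5: (0 - 0 borrow-in) - 0 → 0 - 0 = 0, borrow out 0
  col 6: (1 - 0 borrow-in) - 1 → 1 - 1 = 0, borrow out 0
  col 7: (0 - 0 borrow-in) - 0 → 0 - 0 = 0, borrow out 0
  col 8: (0 - 0 borrow-in) - 0 → 0 - 0 = 0, borrow out 0
  col 9: (1 - 0 borrow-in) - 1 → 1 - 1 = 0, borrow out 0
Reading bits MSB→LSB: 0000000001
Strip leading zeros: 1
= 1


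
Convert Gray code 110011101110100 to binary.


Gray code: 110011101110100
MSB stays the same: 1
Each subsequent bit = prev_binary XOR current_gray:
  B[1] = 1 XOR 1 = 0
  B[2] = 0 XOR 0 = 0
  B[3] = 0 XOR 0 = 0
  B[4] = 0 XOR 1 = 1
  B[5] = 1 XOR 1 = 0
  B[6] = 0 XOR 1 = 1
  B[7] = 1 XOR 0 = 1
  B[8] = 1 XOR 1 = 0
  B[9] = 0 XOR 1 = 1
  B[10] = 1 XOR 1 = 0
  B[11] = 0 XOR 0 = 0
  B[12] = 0 XOR 1 = 1
  B[13] = 1 XOR 0 = 1
  B[14] = 1 XOR 0 = 1
= 100010110100111 (17831 decimal)


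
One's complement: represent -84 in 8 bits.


Original: 01010100
Invert all bits:
  bit 0: 0 → 1
  bit 1: 1 → 0
  bit 2: 0 → 1
  bit 3: 1 → 0
  bit 4: 0 → 1
  bit 5: 1 → 0
  bit 6: 0 → 1
  bit 7: 0 → 1
= 10101011


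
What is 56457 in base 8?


Divide by 8 repeatedly:
56457 ÷ 8 = 7057 remainder 1
7057 ÷ 8 = 882 remainder 1
882 ÷ 8 = 110 remainder 2
110 ÷ 8 = 13 remainder 6
13 ÷ 8 = 1 remainder 5
1 ÷ 8 = 0 remainder 1
Reading remainders bottom-up:
= 0o156211


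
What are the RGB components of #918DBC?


Hex: #918DBC
R = 91₁₆ = 145
G = 8D₁₆ = 141
B = BC₁₆ = 188
= RGB(145, 141, 188)


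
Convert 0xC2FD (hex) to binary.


Each hex digit → 4 binary bits:
  C = 1100
  2 = 0010
  F = 1111
  D = 1101
Concatenate: 1100 0010 1111 1101
= 1100001011111101


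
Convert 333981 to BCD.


Each digit → 4-bit binary:
  3 → 0011
  3 → 0011
  3 → 0011
  9 → 1001
  8 → 1000
  1 → 0001
= 0011 0011 0011 1001 1000 0001


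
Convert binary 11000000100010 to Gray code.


Binary: 11000000100010
Gray code: G = B XOR (B >> 1)
B >> 1 = 01100000010001
11000000100010 XOR 01100000010001:
  1 XOR 0 = 1
  1 XOR 1 = 0
  0 XOR 1 = 1
  0 XOR 0 = 0
  0 XOR 0 = 0
  0 XOR 0 = 0
  0 XOR 0 = 0
  0 XOR 0 = 0
  1 XOR 0 = 1
  0 XOR 1 = 1
  0 XOR 0 = 0
  0 XOR 0 = 0
  1 XOR 0 = 1
  0 XOR 1 = 1
= 10100000110011


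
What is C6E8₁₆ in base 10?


Positional values:
Position 0: 8 × 16^0 = 8 × 1 = 8
Position 1: E × 16^1 = 14 × 16 = 224
Position 2: 6 × 16^2 = 6 × 256 = 1536
Position 3: C × 16^3 = 12 × 4096 = 49152
Sum = 8 + 224 + 1536 + 49152
= 50920


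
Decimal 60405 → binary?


Divide by 2 repeatedly:
60405 ÷ 2 = 30202 remainder 1
30202 ÷ 2 = 15101 remainder 0
15101 ÷ 2 = 7550 remainder 1
7550 ÷ 2 = 3775 remainder 0
3775 ÷ 2 = 1887 remainder 1
1887 ÷ 2 = 943 remainder 1
943 ÷ 2 = 471 remainder 1
471 ÷ 2 = 235 remainder 1
235 ÷ 2 = 117 remainder 1
117 ÷ 2 = 58 remainder 1
58 ÷ 2 = 29 remainder 0
29 ÷ 2 = 14 remainder 1
14 ÷ 2 = 7 remainder 0
7 ÷ 2 = 3 remainder 1
3 ÷ 2 = 1 remainder 1
1 ÷ 2 = 0 remainder 1
Reading remainders bottom-up:
= 1110101111110101


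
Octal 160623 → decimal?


Positional values:
Position 0: 3 × 8^0 = 3
Position 1: 2 × 8^1 = 16
Position 2: 6 × 8^2 = 384
Position 3: 0 × 8^3 = 0
Position 4: 6 × 8^4 = 24576
Position 5: 1 × 8^5 = 32768
Sum = 3 + 16 + 384 + 0 + 24576 + 32768
= 57747


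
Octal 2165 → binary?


Each octal digit → 3 binary bits:
  2 = 010
  1 = 001
  6 = 110
  5 = 101
Concatenate: 010 001 110 101
= 010001110101


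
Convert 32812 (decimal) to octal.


Divide by 8 repeatedly:
32812 ÷ 8 = 4101 remainder 4
4101 ÷ 8 = 512 remainder 5
512 ÷ 8 = 64 remainder 0
64 ÷ 8 = 8 remainder 0
8 ÷ 8 = 1 remainder 0
1 ÷ 8 = 0 remainder 1
Reading remainders bottom-up:
= 0o100054


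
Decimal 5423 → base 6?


Divide by 6 repeatedly:
5423 ÷ 6 = 903 remainder 5
903 ÷ 6 = 150 remainder 3
150 ÷ 6 = 25 remainder 0
25 ÷ 6 = 4 remainder 1
4 ÷ 6 = 0 remainder 4
Reading remainders bottom-up:
= 41035


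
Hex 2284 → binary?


Each hex digit → 4 binary bits:
  2 = 0010
  2 = 0010
  8 = 1000
  4 = 0100
Concatenate: 0010 0010 1000 0100
= 0010001010000100


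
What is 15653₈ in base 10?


Positional values:
Position 0: 3 × 8^0 = 3
Position 1: 5 × 8^1 = 40
Position 2: 6 × 8^2 = 384
Position 3: 5 × 8^3 = 2560
Position 4: 1 × 8^4 = 4096
Sum = 3 + 40 + 384 + 2560 + 4096
= 7083


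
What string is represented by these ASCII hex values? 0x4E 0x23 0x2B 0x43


Codes (hex): 0x4E 0x23 0x2B 0x43
Per-code ASCII lookup:
  0x4E = 78  (range 65-90: uppercase, 78 - 65 = 13) → 'N'
  0x23 = 35  (special character) → '#'
  0x2B = 43  (special character) → '+'
  0x43 = 67  (range 65-90: uppercase, 67 - 65 = 2) → 'C'
= 'N#+C'


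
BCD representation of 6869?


Each digit → 4-bit binary:
  6 → 0110
  8 → 1000
  6 → 0110
  9 → 1001
= 0110 1000 0110 1001


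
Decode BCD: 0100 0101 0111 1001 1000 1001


Each 4-bit group → digit:
  0100 → 4
  0101 → 5
  0111 → 7
  1001 → 9
  1000 → 8
  1001 → 9
= 457989


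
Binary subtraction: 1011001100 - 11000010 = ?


Align and subtract column by column (LSB to MSB, borrowing when needed):
  1011001100
- 0011000010
  ----------
  col 0: (0 - 0 borrow-in) - 0 → 0 - 0 = 0, borrow out 0
  col 1: (0 - 0 borrow-in) - 1 → borrow from next column: (0+2) - 1 = 1, borrow out 1
  col 2: (1 - 1 borrow-in) - 0 → 0 - 0 = 0, borrow out 0
  col 3: (1 - 0 borrow-in) - 0 → 1 - 0 = 1, borrow out 0
  col 4: (0 - 0 borrow-in) - 0 → 0 - 0 = 0, borrow out 0
  col 5: (0 - 0 borrow-in) - 0 → 0 - 0 = 0, borrow out 0
  col 6: (1 - 0 borrow-in) - 1 → 1 - 1 = 0, borrow out 0
  col 7: (1 - 0 borrow-in) - 1 → 1 - 1 = 0, borrow out 0
  col 8: (0 - 0 borrow-in) - 0 → 0 - 0 = 0, borrow out 0
  col 9: (1 - 0 borrow-in) - 0 → 1 - 0 = 1, borrow out 0
Reading bits MSB→LSB: 1000001010
Strip leading zeros: 1000001010
= 1000001010


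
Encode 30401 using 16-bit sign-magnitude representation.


Sign bit: 0 (positive)
Magnitude: 30401 = 111011011000001
= 0111011011000001


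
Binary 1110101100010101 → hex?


Group into 4-bit nibbles: 1110101100010101
  1110 = E
  1011 = B
  0001 = 1
  0101 = 5
= 0xEB15


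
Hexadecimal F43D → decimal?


Positional values:
Position 0: D × 16^0 = 13 × 1 = 13
Position 1: 3 × 16^1 = 3 × 16 = 48
Position 2: 4 × 16^2 = 4 × 256 = 1024
Position 3: F × 16^3 = 15 × 4096 = 61440
Sum = 13 + 48 + 1024 + 61440
= 62525


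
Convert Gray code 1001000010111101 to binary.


Gray code: 1001000010111101
MSB stays the same: 1
Each subsequent bit = prev_binary XOR current_gray:
  B[1] = 1 XOR 0 = 1
  B[2] = 1 XOR 0 = 1
  B[3] = 1 XOR 1 = 0
  B[4] = 0 XOR 0 = 0
  B[5] = 0 XOR 0 = 0
  B[6] = 0 XOR 0 = 0
  B[7] = 0 XOR 0 = 0
  B[8] = 0 XOR 1 = 1
  B[9] = 1 XOR 0 = 1
  B[10] = 1 XOR 1 = 0
  B[11] = 0 XOR 1 = 1
  B[12] = 1 XOR 1 = 0
  B[13] = 0 XOR 1 = 1
  B[14] = 1 XOR 0 = 1
  B[15] = 1 XOR 1 = 0
= 1110000011010110 (57558 decimal)


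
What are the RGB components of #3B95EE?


Hex: #3B95EE
R = 3B₁₆ = 59
G = 95₁₆ = 149
B = EE₁₆ = 238
= RGB(59, 149, 238)


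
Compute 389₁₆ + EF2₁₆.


Align and add column by column (LSB to MSB, each column mod 16 with carry):
  0389
+ 0EF2
  ----
  col 0: 9(9) + 2(2) + 0 (carry in) = 11 → B(11), carry out 0
  col 1: 8(8) + F(15) + 0 (carry in) = 23 → 7(7), carry out 1
  col 2: 3(3) + E(14) + 1 (carry in) = 18 → 2(2), carry out 1
  col 3: 0(0) + 0(0) + 1 (carry in) = 1 → 1(1), carry out 0
Reading digits MSB→LSB: 127B
Strip leading zeros: 127B
= 0x127B


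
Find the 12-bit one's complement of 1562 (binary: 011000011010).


Original: 011000011010
Invert all bits:
  bit 0: 0 → 1
  bit 1: 1 → 0
  bit 2: 1 → 0
  bit 3: 0 → 1
  bit 4: 0 → 1
  bit 5: 0 → 1
  bit 6: 0 → 1
  bit 7: 1 → 0
  bit 8: 1 → 0
  bit 9: 0 → 1
  bit 10: 1 → 0
  bit 11: 0 → 1
= 100111100101


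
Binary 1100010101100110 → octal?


Group into 3-bit groups: 001100010101100110
  001 = 1
  100 = 4
  010 = 2
  101 = 5
  100 = 4
  110 = 6
= 0o142546


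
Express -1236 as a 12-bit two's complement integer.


Original: 010011010100
Step 1 - Invert all bits: 101100101011
Step 2 - Add 1: 101100101011 + 1
= 101100101100 (represents -1236)


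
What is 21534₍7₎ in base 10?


Positional values (base 7):
  4 × 7^0 = 4 × 1 = 4
  3 × 7^1 = 3 × 7 = 21
  5 × 7^2 = 5 × 49 = 245
  1 × 7^3 = 1 × 343 = 343
  2 × 7^4 = 2 × 2401 = 4802
Sum = 4 + 21 + 245 + 343 + 4802
= 5415


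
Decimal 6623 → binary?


Divide by 2 repeatedly:
6623 ÷ 2 = 3311 remainder 1
3311 ÷ 2 = 1655 remainder 1
1655 ÷ 2 = 827 remainder 1
827 ÷ 2 = 413 remainder 1
413 ÷ 2 = 206 remainder 1
206 ÷ 2 = 103 remainder 0
103 ÷ 2 = 51 remainder 1
51 ÷ 2 = 25 remainder 1
25 ÷ 2 = 12 remainder 1
12 ÷ 2 = 6 remainder 0
6 ÷ 2 = 3 remainder 0
3 ÷ 2 = 1 remainder 1
1 ÷ 2 = 0 remainder 1
Reading remainders bottom-up:
= 1100111011111


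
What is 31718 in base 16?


Divide by 16 repeatedly:
31718 ÷ 16 = 1982 remainder 6 (6)
1982 ÷ 16 = 123 remainder 14 (E)
123 ÷ 16 = 7 remainder 11 (B)
7 ÷ 16 = 0 remainder 7 (7)
Reading remainders bottom-up:
= 0x7BE6


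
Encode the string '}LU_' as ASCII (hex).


String: '}LU_'  (4 characters)
Per-character ASCII lookup:
  '}': special character: '}' = 125 → 0x7D
  'L': uppercase starts at 65: 'L' = 65 + 11 = 76 → 0x4C
  'U': uppercase starts at 65: 'U' = 65 + 20 = 85 → 0x55
  '_': special character: '_' = 95 → 0x5F
= 0x7D 0x4C 0x55 0x5F


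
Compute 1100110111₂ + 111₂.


Align and add column by column (LSB to MSB, carry propagating):
  01100110111
+ 00000000111
  -----------
  col 0: 1 + 1 + 0 (carry in) = 2 → bit 0, carry out 1
  col 1: 1 + 1 + 1 (carry in) = 3 → bit 1, carry out 1
  col 2: 1 + 1 + 1 (carry in) = 3 → bit 1, carry out 1
  col 3: 0 + 0 + 1 (carry in) = 1 → bit 1, carry out 0
  col 4: 1 + 0 + 0 (carry in) = 1 → bit 1, carry out 0
  col 5: 1 + 0 + 0 (carry in) = 1 → bit 1, carry out 0
  col 6: 0 + 0 + 0 (carry in) = 0 → bit 0, carry out 0
  col 7: 0 + 0 + 0 (carry in) = 0 → bit 0, carry out 0
  col 8: 1 + 0 + 0 (carry in) = 1 → bit 1, carry out 0
  col 9: 1 + 0 + 0 (carry in) = 1 → bit 1, carry out 0
  col 10: 0 + 0 + 0 (carry in) = 0 → bit 0, carry out 0
Reading bits MSB→LSB: 01100111110
Strip leading zeros: 1100111110
= 1100111110


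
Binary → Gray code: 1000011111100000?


Binary: 1000011111100000
Gray code: G = B XOR (B >> 1)
B >> 1 = 0100001111110000
1000011111100000 XOR 0100001111110000:
  1 XOR 0 = 1
  0 XOR 1 = 1
  0 XOR 0 = 0
  0 XOR 0 = 0
  0 XOR 0 = 0
  1 XOR 0 = 1
  1 XOR 1 = 0
  1 XOR 1 = 0
  1 XOR 1 = 0
  1 XOR 1 = 0
  1 XOR 1 = 0
  0 XOR 1 = 1
  0 XOR 0 = 0
  0 XOR 0 = 0
  0 XOR 0 = 0
  0 XOR 0 = 0
= 1100010000010000


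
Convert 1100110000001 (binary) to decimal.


Positional values:
Bit 0: 1 × 2^0 = 1
Bit 7: 1 × 2^7 = 128
Bit 8: 1 × 2^8 = 256
Bit 11: 1 × 2^11 = 2048
Bit 12: 1 × 2^12 = 4096
Sum = 1 + 128 + 256 + 2048 + 4096
= 6529


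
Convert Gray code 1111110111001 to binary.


Gray code: 1111110111001
MSB stays the same: 1
Each subsequent bit = prev_binary XOR current_gray:
  B[1] = 1 XOR 1 = 0
  B[2] = 0 XOR 1 = 1
  B[3] = 1 XOR 1 = 0
  B[4] = 0 XOR 1 = 1
  B[5] = 1 XOR 1 = 0
  B[6] = 0 XOR 0 = 0
  B[7] = 0 XOR 1 = 1
  B[8] = 1 XOR 1 = 0
  B[9] = 0 XOR 1 = 1
  B[10] = 1 XOR 0 = 1
  B[11] = 1 XOR 0 = 1
  B[12] = 1 XOR 1 = 0
= 1010100101110 (5422 decimal)
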